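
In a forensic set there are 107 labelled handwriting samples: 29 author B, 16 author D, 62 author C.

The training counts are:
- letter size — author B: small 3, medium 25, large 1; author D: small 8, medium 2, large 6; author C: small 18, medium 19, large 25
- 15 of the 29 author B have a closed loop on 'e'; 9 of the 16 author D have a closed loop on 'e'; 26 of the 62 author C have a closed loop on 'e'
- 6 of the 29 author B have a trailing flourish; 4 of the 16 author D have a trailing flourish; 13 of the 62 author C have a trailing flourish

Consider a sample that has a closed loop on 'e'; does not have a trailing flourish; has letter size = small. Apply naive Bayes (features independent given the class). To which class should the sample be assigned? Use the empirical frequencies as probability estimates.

author C

author B: (29/107) × (3/29) × (15/29) × (23/29) ≈ 0.0115017
author D: (16/107) × (8/16) × (9/16) × (12/16) ≈ 0.0315421
author C: (62/107) × (18/62) × (26/62) × (49/62) ≈ 0.0557538
Highest score → author C.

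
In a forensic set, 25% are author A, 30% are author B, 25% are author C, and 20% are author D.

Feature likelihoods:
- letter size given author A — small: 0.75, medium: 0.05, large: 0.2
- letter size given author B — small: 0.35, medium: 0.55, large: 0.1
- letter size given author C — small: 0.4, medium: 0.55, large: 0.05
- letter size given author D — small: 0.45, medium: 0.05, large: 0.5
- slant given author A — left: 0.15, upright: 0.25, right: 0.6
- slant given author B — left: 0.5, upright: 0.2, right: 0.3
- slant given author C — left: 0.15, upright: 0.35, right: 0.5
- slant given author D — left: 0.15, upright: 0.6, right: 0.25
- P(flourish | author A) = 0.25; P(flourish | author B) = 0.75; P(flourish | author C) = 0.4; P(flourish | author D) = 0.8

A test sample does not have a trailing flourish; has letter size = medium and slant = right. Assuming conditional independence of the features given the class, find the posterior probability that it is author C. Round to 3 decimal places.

author A: 0.25 × 0.05 × 0.6 × (1−0.25) = 0.005625
author B: 0.3 × 0.55 × 0.3 × (1−0.75) = 0.012375
author C: 0.25 × 0.55 × 0.5 × (1−0.4) = 0.04125
author D: 0.2 × 0.05 × 0.25 × (1−0.8) = 0.0005
P(author C | x) = 0.04125 / 0.05975 ≈ 0.690

0.690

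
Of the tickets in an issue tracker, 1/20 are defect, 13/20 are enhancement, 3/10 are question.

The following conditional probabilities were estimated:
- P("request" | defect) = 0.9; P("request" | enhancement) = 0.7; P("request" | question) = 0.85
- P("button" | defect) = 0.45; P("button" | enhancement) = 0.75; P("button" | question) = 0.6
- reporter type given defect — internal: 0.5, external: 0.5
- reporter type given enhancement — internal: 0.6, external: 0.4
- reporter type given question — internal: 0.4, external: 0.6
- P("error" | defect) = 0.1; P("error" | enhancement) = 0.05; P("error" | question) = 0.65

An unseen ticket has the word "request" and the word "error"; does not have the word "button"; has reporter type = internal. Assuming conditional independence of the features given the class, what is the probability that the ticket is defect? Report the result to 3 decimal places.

defect: 0.05 × 0.9 × (1−0.45) × 0.5 × 0.1 = 0.0012375
enhancement: 0.65 × 0.7 × (1−0.75) × 0.6 × 0.05 = 0.0034125
question: 0.3 × 0.85 × (1−0.6) × 0.4 × 0.65 = 0.02652
P(defect | x) = 0.0012375 / 0.03117 ≈ 0.040

0.040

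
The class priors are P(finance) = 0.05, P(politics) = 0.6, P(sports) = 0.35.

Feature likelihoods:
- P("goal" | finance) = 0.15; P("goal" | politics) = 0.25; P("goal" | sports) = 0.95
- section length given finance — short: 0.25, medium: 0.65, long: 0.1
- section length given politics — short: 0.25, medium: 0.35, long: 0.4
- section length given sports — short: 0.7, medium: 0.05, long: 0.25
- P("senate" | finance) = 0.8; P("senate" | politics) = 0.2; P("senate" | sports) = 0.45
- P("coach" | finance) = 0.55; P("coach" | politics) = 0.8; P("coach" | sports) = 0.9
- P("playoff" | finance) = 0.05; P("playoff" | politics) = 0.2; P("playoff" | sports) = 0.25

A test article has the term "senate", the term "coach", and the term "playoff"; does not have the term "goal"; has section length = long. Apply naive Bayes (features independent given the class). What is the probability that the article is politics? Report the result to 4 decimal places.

finance: 0.05 × (1−0.15) × 0.1 × 0.8 × 0.55 × 0.05 = 0.0000935
politics: 0.6 × (1−0.25) × 0.4 × 0.2 × 0.8 × 0.2 = 0.00576
sports: 0.35 × (1−0.95) × 0.25 × 0.45 × 0.9 × 0.25 = 0.00044296875
P(politics | x) = 0.00576 / 0.00629646875 ≈ 0.9148

0.9148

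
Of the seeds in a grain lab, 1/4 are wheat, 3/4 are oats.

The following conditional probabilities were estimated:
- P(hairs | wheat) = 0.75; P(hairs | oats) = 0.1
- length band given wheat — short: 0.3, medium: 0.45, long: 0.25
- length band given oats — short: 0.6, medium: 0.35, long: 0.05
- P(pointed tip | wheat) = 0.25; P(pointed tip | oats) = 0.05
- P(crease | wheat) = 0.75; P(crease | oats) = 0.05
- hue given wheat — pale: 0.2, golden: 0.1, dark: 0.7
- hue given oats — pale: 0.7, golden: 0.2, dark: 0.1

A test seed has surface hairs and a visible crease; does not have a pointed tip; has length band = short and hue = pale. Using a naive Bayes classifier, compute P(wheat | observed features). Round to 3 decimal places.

wheat: 0.25 × 0.75 × 0.3 × (1−0.25) × 0.75 × 0.2 = 0.006328125
oats: 0.75 × 0.1 × 0.6 × (1−0.05) × 0.05 × 0.7 = 0.00149625
P(wheat | x) = 0.006328125 / 0.007824375 ≈ 0.809

0.809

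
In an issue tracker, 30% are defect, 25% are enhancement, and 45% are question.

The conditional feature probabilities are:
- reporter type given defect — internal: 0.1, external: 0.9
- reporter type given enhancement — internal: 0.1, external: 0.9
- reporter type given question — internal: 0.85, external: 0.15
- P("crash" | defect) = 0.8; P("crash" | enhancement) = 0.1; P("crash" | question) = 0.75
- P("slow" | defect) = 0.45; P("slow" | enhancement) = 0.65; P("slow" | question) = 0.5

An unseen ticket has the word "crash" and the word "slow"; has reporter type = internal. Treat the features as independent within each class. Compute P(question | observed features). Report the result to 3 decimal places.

defect: 0.3 × 0.1 × 0.8 × 0.45 = 0.0108
enhancement: 0.25 × 0.1 × 0.1 × 0.65 = 0.001625
question: 0.45 × 0.85 × 0.75 × 0.5 = 0.1434375
P(question | x) = 0.1434375 / 0.1558625 ≈ 0.920

0.920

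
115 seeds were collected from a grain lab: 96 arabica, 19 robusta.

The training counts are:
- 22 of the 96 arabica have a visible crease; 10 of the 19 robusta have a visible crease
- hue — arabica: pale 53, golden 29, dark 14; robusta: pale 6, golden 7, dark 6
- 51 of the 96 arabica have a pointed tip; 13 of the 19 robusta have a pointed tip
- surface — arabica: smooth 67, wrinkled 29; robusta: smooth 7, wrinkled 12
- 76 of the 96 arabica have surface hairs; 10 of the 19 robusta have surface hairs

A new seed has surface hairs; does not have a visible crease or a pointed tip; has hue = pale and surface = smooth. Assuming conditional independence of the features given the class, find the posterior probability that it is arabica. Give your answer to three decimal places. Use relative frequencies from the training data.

arabica: (96/115) × (74/96) × (53/96) × (45/96) × (67/96) × (76/96) ≈ 0.092008
robusta: (19/115) × (9/19) × (6/19) × (6/19) × (7/19) × (10/19) ≈ 0.00151332
P(arabica | x) = 0.092008 / 0.09352132 ≈ 0.984

0.984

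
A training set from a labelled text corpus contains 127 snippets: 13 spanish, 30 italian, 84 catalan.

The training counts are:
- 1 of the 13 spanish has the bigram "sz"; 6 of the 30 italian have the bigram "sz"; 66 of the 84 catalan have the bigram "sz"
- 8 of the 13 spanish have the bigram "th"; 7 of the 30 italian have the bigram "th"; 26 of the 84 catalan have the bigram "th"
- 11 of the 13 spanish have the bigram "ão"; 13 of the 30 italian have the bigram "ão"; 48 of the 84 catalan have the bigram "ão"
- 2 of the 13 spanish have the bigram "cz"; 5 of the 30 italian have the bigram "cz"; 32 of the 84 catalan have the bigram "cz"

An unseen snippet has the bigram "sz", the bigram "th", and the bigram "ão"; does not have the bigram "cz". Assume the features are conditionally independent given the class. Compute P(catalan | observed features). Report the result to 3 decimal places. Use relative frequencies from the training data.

spanish: (13/127) × (1/13) × (8/13) × (11/13) × (11/13) ≈ 0.0034693
italian: (30/127) × (6/30) × (7/30) × (13/30) × (25/30) ≈ 0.00398075
catalan: (84/127) × (66/84) × (26/84) × (48/84) × (52/84) ≈ 0.0569011
P(catalan | x) = 0.0569011 / 0.06435115 ≈ 0.884

0.884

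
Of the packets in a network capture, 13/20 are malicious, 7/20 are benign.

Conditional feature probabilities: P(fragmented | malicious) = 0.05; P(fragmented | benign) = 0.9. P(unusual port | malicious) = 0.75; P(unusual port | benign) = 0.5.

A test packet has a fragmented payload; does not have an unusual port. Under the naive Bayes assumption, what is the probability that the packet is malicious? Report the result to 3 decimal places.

malicious: 0.65 × 0.05 × (1−0.75) = 0.008125
benign: 0.35 × 0.9 × (1−0.5) = 0.1575
P(malicious | x) = 0.008125 / 0.165625 ≈ 0.049

0.049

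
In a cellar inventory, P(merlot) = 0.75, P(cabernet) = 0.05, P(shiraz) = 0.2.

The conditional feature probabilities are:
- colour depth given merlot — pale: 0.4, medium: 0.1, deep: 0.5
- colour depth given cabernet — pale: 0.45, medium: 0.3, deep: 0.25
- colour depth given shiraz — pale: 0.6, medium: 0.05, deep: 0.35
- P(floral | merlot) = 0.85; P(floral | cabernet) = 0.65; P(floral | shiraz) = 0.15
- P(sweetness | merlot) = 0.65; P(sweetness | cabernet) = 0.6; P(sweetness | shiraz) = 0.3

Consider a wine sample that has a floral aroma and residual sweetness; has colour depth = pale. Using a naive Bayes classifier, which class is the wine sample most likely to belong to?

merlot

merlot: 0.75 × 0.4 × 0.85 × 0.65 = 0.16575
cabernet: 0.05 × 0.45 × 0.65 × 0.6 = 0.008775
shiraz: 0.2 × 0.6 × 0.15 × 0.3 = 0.0054
Highest score → merlot.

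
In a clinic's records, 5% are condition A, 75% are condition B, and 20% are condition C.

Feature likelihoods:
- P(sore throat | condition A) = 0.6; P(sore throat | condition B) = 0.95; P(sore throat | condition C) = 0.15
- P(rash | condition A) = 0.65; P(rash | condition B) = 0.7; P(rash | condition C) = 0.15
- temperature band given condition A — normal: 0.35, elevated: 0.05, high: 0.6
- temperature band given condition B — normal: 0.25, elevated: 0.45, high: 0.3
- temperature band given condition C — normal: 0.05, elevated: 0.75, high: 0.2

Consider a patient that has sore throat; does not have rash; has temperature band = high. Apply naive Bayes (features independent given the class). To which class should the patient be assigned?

condition B

condition A: 0.05 × 0.6 × (1−0.65) × 0.6 = 0.0063
condition B: 0.75 × 0.95 × (1−0.7) × 0.3 = 0.064125
condition C: 0.2 × 0.15 × (1−0.15) × 0.2 = 0.0051
Highest score → condition B.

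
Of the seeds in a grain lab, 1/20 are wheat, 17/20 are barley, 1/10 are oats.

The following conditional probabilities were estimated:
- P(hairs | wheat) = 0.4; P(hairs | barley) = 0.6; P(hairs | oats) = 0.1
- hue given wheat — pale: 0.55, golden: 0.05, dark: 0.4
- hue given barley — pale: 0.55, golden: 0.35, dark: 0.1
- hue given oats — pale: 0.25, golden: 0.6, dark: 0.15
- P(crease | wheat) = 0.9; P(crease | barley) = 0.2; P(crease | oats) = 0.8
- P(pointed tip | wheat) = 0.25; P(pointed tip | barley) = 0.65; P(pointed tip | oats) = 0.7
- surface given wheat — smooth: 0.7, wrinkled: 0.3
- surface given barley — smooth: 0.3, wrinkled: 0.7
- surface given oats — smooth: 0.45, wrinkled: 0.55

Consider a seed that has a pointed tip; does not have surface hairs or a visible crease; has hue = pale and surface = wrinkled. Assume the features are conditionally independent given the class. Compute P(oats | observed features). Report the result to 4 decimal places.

wheat: 0.05 × (1−0.4) × 0.55 × (1−0.9) × 0.25 × 0.3 = 0.00012375
barley: 0.85 × (1−0.6) × 0.55 × (1−0.2) × 0.65 × 0.7 = 0.068068
oats: 0.1 × (1−0.1) × 0.25 × (1−0.8) × 0.7 × 0.55 = 0.0017325
P(oats | x) = 0.0017325 / 0.06992425 ≈ 0.0248

0.0248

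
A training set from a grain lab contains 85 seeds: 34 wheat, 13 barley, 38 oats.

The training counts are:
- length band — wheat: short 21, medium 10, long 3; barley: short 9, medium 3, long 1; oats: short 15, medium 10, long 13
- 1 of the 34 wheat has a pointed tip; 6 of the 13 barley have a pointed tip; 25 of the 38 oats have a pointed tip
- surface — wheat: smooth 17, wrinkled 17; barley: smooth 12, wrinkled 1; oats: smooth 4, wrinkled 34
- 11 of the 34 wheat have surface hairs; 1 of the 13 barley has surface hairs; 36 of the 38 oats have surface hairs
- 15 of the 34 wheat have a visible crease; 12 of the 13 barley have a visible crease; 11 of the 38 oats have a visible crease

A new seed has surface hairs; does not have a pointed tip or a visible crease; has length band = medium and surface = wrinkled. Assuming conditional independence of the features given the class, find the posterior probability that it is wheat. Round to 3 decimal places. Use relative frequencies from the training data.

wheat: (34/85) × (10/34) × (33/34) × (17/34) × (11/34) × (19/34) ≈ 0.0103223
barley: (13/85) × (3/13) × (7/13) × (1/13) × (1/13) × (1/13) ≈ 0.00000865022
oats: (38/85) × (10/38) × (13/38) × (34/38) × (36/38) × (27/38) ≈ 0.0242401
P(wheat | x) = 0.0103223 / 0.03457105022 ≈ 0.299

0.299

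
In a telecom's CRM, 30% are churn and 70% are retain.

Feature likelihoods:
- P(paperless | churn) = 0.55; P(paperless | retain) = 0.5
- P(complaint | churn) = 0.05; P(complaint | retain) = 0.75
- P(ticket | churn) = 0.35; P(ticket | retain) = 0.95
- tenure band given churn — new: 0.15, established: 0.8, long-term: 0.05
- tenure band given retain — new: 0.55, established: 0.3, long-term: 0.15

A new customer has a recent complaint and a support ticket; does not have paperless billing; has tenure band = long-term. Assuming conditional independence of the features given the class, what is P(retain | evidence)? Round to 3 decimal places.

0.997

churn: 0.3 × (1−0.55) × 0.05 × 0.35 × 0.05 = 0.000118125
retain: 0.7 × (1−0.5) × 0.75 × 0.95 × 0.15 = 0.03740625
P(retain | x) = 0.03740625 / 0.037524375 ≈ 0.997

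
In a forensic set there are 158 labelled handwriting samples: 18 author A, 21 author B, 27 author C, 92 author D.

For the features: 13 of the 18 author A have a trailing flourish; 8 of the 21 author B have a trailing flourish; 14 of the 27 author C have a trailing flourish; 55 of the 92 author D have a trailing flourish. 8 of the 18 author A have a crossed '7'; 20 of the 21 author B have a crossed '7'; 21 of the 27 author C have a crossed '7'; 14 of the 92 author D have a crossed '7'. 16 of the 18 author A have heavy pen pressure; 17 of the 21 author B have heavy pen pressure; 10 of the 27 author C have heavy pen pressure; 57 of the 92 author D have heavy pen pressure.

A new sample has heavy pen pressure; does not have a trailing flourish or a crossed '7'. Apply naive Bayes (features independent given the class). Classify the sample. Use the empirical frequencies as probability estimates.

author A: (18/158) × (5/18) × (10/18) × (16/18) ≈ 0.0156274
author B: (21/158) × (13/21) × (1/21) × (17/21) ≈ 0.00317173
author C: (27/158) × (13/27) × (6/27) × (10/27) ≈ 0.00677189
author D: (92/158) × (37/92) × (78/92) × (57/92) ≈ 0.123009
Highest score → author D.

author D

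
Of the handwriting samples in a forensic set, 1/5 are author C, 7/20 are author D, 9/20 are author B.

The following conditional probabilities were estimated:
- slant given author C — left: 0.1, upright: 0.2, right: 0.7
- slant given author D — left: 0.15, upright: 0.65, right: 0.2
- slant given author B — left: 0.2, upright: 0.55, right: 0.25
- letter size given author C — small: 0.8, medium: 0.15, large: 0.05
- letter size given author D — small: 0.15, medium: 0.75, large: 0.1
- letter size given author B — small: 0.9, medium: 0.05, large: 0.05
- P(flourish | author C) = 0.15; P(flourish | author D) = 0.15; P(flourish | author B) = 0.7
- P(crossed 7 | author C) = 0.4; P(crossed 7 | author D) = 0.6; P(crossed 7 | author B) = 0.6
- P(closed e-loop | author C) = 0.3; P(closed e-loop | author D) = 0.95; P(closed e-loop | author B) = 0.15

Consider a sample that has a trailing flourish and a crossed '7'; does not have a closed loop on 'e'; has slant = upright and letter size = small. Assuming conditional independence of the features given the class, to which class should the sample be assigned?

author B

author C: 0.2 × 0.2 × 0.8 × 0.15 × 0.4 × (1−0.3) = 0.001344
author D: 0.35 × 0.65 × 0.15 × 0.15 × 0.6 × (1−0.95) = 0.0001535625
author B: 0.45 × 0.55 × 0.9 × 0.7 × 0.6 × (1−0.15) = 0.07952175
Highest score → author B.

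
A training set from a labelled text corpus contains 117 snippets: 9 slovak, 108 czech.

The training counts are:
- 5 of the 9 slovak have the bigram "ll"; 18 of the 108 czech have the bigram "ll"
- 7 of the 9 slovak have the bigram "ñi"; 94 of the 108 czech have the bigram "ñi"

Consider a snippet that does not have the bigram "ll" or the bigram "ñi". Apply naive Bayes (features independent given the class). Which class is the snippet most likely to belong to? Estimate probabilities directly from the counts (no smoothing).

czech

slovak: (9/117) × (4/9) × (2/9) ≈ 0.00759734
czech: (108/117) × (90/108) × (14/108) ≈ 0.0997151
Highest score → czech.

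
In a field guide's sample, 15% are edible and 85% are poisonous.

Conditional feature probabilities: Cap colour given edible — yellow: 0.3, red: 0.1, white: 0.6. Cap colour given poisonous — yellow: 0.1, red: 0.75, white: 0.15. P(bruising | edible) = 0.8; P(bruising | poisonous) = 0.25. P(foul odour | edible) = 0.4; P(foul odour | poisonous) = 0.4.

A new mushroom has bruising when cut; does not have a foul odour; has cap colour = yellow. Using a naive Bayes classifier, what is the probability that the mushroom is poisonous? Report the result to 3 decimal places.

0.371

edible: 0.15 × 0.3 × 0.8 × (1−0.4) = 0.0216
poisonous: 0.85 × 0.1 × 0.25 × (1−0.4) = 0.01275
P(poisonous | x) = 0.01275 / 0.03435 ≈ 0.371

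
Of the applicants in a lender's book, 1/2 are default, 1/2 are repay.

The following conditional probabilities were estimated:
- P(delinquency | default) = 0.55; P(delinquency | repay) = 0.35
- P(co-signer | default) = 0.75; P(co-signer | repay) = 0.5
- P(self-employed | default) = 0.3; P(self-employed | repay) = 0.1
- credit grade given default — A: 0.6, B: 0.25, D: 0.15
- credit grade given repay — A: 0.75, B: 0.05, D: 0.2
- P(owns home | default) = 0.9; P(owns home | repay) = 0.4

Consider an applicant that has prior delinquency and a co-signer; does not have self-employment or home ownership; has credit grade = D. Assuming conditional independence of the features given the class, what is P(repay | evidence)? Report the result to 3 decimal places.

0.814

default: 0.5 × 0.55 × 0.75 × (1−0.3) × 0.15 × (1−0.9) = 0.002165625
repay: 0.5 × 0.35 × 0.5 × (1−0.1) × 0.2 × (1−0.4) = 0.00945
P(repay | x) = 0.00945 / 0.011615625 ≈ 0.814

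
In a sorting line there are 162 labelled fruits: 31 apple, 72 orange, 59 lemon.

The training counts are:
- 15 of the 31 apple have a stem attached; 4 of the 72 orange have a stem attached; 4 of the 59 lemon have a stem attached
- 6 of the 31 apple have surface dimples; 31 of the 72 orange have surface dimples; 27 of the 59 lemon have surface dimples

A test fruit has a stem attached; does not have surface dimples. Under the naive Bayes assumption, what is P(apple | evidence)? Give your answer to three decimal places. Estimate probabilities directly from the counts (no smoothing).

0.731

apple: (31/162) × (15/31) × (25/31) ≈ 0.0746714
orange: (72/162) × (4/72) × (41/72) ≈ 0.0140604
lemon: (59/162) × (4/59) × (32/59) ≈ 0.0133919
P(apple | x) = 0.0746714 / 0.1021237 ≈ 0.731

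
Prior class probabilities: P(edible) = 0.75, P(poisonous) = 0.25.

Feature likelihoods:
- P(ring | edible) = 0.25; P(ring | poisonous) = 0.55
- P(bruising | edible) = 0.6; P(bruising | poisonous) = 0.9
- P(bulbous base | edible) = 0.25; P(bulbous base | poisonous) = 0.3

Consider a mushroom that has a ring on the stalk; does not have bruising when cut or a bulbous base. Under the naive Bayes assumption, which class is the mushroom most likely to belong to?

edible: 0.75 × 0.25 × (1−0.6) × (1−0.25) = 0.05625
poisonous: 0.25 × 0.55 × (1−0.9) × (1−0.3) = 0.009625
Highest score → edible.

edible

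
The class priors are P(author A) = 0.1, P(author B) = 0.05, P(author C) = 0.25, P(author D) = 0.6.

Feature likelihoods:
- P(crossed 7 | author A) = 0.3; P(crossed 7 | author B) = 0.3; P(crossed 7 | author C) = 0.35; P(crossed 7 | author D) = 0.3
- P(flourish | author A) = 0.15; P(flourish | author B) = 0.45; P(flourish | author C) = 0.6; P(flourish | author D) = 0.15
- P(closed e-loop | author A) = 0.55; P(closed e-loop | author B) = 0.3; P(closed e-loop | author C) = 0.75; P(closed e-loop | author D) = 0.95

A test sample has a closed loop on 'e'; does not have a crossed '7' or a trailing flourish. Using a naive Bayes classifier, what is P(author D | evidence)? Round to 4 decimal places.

0.7954

author A: 0.1 × (1−0.3) × (1−0.15) × 0.55 = 0.032725
author B: 0.05 × (1−0.3) × (1−0.45) × 0.3 = 0.005775
author C: 0.25 × (1−0.35) × (1−0.6) × 0.75 = 0.04875
author D: 0.6 × (1−0.3) × (1−0.15) × 0.95 = 0.33915
P(author D | x) = 0.33915 / 0.4264 ≈ 0.7954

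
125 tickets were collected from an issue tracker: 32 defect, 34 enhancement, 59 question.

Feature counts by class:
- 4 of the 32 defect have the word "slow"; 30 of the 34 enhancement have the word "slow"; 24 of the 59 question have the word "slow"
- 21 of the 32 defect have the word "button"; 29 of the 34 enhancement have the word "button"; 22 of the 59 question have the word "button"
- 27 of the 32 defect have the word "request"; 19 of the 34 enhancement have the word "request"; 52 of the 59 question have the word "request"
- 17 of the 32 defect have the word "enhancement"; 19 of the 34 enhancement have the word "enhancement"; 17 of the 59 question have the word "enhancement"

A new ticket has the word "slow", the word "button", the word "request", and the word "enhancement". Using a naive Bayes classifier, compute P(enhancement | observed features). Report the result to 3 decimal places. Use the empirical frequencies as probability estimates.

defect: (32/125) × (4/32) × (21/32) × (27/32) × (17/32) = 0.0094130859375
enhancement: (34/125) × (30/34) × (29/34) × (19/34) × (19/34) ≈ 0.0639263
question: (59/125) × (24/59) × (22/59) × (52/59) × (17/59) ≈ 0.0181811
P(enhancement | x) = 0.0639263 / 0.0915204859375 ≈ 0.698

0.698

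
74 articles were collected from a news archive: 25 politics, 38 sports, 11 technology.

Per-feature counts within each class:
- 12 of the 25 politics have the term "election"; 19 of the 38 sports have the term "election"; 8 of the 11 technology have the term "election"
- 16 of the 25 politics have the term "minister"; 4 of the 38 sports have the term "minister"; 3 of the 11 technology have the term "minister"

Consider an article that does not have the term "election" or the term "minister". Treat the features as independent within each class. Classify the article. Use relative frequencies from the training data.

sports

politics: (25/74) × (13/25) × (9/25) ≈ 0.0632432
sports: (38/74) × (19/38) × (34/38) ≈ 0.22973
technology: (11/74) × (3/11) × (8/11) ≈ 0.029484
Highest score → sports.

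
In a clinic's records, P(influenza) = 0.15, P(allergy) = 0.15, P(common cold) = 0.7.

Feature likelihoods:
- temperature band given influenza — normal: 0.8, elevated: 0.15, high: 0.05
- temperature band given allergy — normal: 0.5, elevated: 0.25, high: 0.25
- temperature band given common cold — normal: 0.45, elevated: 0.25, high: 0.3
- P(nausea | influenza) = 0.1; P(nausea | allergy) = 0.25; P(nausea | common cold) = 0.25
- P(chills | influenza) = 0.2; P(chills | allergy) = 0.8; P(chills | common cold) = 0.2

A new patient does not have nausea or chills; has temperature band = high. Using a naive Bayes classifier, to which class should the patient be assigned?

common cold

influenza: 0.15 × 0.05 × (1−0.1) × (1−0.2) = 0.0054
allergy: 0.15 × 0.25 × (1−0.25) × (1−0.8) = 0.005625
common cold: 0.7 × 0.3 × (1−0.25) × (1−0.2) = 0.126
Highest score → common cold.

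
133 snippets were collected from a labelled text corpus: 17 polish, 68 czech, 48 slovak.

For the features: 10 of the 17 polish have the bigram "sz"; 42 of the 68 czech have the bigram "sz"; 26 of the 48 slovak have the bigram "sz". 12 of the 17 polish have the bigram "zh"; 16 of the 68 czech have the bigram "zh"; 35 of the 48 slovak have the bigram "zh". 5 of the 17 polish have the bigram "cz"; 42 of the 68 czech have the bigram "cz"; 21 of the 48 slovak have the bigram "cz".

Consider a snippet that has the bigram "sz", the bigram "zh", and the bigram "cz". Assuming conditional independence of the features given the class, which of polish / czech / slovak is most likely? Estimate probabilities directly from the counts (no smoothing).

slovak

polish: (17/133) × (10/17) × (12/17) × (5/17) ≈ 0.01561
czech: (68/133) × (42/68) × (16/68) × (42/68) ≈ 0.0458933
slovak: (48/133) × (26/48) × (35/48) × (21/48) ≈ 0.0623629
Highest score → slovak.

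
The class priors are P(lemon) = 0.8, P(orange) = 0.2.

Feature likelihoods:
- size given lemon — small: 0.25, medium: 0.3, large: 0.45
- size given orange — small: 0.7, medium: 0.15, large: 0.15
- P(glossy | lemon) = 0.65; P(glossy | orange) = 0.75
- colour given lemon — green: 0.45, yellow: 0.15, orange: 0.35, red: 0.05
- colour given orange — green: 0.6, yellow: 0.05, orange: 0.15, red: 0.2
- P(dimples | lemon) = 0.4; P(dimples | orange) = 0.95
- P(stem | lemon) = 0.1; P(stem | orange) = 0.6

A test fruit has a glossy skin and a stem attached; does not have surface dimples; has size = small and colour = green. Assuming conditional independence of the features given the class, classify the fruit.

lemon

lemon: 0.8 × 0.25 × 0.65 × 0.45 × (1−0.4) × 0.1 = 0.00351
orange: 0.2 × 0.7 × 0.75 × 0.6 × (1−0.95) × 0.6 = 0.00189
Highest score → lemon.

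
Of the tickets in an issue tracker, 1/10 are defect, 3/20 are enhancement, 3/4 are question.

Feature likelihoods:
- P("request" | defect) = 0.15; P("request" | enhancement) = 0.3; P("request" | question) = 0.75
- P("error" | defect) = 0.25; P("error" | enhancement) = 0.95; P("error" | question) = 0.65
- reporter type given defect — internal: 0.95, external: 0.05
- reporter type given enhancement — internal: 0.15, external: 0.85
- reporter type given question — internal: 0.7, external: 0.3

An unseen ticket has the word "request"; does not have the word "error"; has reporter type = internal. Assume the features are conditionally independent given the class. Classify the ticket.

question

defect: 0.1 × 0.15 × (1−0.25) × 0.95 = 0.0106875
enhancement: 0.15 × 0.3 × (1−0.95) × 0.15 = 0.0003375
question: 0.75 × 0.75 × (1−0.65) × 0.7 = 0.1378125
Highest score → question.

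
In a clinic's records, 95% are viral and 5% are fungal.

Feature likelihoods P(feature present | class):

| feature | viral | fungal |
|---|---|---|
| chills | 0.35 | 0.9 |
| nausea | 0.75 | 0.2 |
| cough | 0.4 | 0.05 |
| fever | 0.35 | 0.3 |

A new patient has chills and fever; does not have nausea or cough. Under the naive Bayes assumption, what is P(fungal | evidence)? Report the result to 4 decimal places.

viral: 0.95 × 0.35 × (1−0.75) × (1−0.4) × 0.35 = 0.01745625
fungal: 0.05 × 0.9 × (1−0.2) × (1−0.05) × 0.3 = 0.01026
P(fungal | x) = 0.01026 / 0.02771625 ≈ 0.3702

0.3702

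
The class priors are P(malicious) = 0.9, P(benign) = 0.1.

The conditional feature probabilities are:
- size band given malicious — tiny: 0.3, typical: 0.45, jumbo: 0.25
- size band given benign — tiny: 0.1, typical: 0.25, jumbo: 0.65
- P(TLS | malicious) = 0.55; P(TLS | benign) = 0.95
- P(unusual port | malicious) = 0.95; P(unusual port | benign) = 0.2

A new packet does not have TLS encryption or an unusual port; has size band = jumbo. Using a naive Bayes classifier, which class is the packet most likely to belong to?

malicious: 0.9 × 0.25 × (1−0.55) × (1−0.95) = 0.0050625
benign: 0.1 × 0.65 × (1−0.95) × (1−0.2) = 0.0026
Highest score → malicious.

malicious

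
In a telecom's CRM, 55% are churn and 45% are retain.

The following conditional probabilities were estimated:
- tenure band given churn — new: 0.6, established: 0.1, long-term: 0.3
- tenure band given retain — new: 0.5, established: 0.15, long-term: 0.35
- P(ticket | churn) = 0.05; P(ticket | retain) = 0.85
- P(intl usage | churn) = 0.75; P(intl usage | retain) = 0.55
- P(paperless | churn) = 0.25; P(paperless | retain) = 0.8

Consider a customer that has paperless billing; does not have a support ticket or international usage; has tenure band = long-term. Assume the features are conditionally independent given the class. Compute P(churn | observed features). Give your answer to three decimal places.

churn: 0.55 × 0.3 × (1−0.05) × (1−0.75) × 0.25 = 0.009796875
retain: 0.45 × 0.35 × (1−0.85) × (1−0.55) × 0.8 = 0.008505
P(churn | x) = 0.009796875 / 0.018301875 ≈ 0.535

0.535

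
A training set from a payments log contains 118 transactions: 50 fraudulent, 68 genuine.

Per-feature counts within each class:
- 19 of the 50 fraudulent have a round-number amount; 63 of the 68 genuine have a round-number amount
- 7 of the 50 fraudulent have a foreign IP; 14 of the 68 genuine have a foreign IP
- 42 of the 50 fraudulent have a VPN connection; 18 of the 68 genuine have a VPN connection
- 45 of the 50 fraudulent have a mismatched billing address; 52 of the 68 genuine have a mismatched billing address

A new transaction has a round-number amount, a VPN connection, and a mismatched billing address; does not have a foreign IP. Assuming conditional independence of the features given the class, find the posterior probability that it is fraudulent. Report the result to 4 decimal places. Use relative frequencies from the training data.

fraudulent: (50/118) × (19/50) × (43/50) × (42/50) × (45/50) ≈ 0.104687
genuine: (68/118) × (63/68) × (54/68) × (18/68) × (52/68) ≈ 0.0858225
P(fraudulent | x) = 0.104687 / 0.1905095 ≈ 0.5495

0.5495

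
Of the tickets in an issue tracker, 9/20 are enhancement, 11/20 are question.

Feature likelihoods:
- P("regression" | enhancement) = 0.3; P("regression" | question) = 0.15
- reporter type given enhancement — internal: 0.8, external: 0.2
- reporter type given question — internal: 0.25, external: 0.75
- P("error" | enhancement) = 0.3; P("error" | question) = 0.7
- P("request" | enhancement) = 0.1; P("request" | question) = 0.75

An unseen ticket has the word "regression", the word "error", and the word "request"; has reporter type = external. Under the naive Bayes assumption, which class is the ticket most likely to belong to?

question

enhancement: 0.45 × 0.3 × 0.2 × 0.3 × 0.1 = 0.00081
question: 0.55 × 0.15 × 0.75 × 0.7 × 0.75 = 0.032484375
Highest score → question.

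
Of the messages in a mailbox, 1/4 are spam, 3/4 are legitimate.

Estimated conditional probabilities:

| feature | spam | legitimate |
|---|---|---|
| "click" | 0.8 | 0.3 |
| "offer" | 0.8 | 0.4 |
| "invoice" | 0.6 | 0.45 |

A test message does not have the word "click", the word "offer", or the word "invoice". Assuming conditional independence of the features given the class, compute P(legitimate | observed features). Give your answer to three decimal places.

spam: 0.25 × (1−0.8) × (1−0.8) × (1−0.6) = 0.004
legitimate: 0.75 × (1−0.3) × (1−0.4) × (1−0.45) = 0.17325
P(legitimate | x) = 0.17325 / 0.17725 ≈ 0.977

0.977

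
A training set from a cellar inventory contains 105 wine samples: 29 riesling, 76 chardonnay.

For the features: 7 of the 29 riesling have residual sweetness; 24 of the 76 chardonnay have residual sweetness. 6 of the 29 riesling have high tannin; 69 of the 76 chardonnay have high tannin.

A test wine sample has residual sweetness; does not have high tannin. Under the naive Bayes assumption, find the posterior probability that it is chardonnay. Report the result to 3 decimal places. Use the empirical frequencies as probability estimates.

riesling: (29/105) × (7/29) × (23/29) ≈ 0.0528736
chardonnay: (76/105) × (24/76) × (7/76) ≈ 0.0210526
P(chardonnay | x) = 0.0210526 / 0.0739262 ≈ 0.285

0.285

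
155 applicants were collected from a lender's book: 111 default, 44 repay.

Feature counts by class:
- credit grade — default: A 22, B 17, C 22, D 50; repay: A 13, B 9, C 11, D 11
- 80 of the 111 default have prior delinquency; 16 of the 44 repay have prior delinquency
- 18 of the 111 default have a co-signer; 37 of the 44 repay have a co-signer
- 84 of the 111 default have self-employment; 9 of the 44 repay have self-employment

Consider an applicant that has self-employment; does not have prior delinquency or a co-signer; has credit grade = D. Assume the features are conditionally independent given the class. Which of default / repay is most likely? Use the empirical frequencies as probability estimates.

default: (111/155) × (50/111) × (31/111) × (93/111) × (84/111) ≈ 0.0571207
repay: (44/155) × (11/44) × (28/44) × (7/44) × (9/44) ≈ 0.00146961
Highest score → default.

default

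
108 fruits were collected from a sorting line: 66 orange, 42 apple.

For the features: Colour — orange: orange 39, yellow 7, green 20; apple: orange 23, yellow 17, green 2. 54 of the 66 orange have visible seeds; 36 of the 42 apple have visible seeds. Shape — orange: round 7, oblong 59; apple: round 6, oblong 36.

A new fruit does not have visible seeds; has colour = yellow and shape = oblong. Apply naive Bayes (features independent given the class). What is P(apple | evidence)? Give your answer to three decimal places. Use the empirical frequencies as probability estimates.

0.647

orange: (66/108) × (7/66) × (12/66) × (59/66) ≈ 0.0105346
apple: (42/108) × (17/42) × (6/42) × (36/42) ≈ 0.0192744
P(apple | x) = 0.0192744 / 0.029809 ≈ 0.647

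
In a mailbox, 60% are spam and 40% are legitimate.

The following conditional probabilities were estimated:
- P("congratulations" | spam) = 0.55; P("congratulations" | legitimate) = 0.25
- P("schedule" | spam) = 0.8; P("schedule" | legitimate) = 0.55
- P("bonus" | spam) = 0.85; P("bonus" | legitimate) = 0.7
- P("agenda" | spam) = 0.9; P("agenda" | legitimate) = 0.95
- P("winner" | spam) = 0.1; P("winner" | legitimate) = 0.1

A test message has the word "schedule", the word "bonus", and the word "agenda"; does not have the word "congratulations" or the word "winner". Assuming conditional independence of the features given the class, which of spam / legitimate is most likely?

spam

spam: 0.6 × (1−0.55) × 0.8 × 0.85 × 0.9 × (1−0.1) = 0.148716
legitimate: 0.4 × (1−0.25) × 0.55 × 0.7 × 0.95 × (1−0.1) = 0.0987525
Highest score → spam.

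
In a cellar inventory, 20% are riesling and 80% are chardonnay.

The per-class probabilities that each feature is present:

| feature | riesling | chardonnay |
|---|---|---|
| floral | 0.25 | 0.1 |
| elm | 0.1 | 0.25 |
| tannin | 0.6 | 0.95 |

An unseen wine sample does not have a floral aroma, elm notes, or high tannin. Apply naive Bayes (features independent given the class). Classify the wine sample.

riesling: 0.2 × (1−0.25) × (1−0.1) × (1−0.6) = 0.054
chardonnay: 0.8 × (1−0.1) × (1−0.25) × (1−0.95) = 0.027
Highest score → riesling.

riesling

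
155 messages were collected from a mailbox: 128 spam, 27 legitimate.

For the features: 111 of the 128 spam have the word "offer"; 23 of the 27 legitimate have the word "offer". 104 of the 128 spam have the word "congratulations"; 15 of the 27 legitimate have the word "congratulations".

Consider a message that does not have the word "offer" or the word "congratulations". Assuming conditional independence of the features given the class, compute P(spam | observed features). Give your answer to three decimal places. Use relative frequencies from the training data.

0.642

spam: (128/155) × (17/128) × (24/128) ≈ 0.0205645
legitimate: (27/155) × (4/27) × (12/27) ≈ 0.0114695
P(spam | x) = 0.0205645 / 0.032034 ≈ 0.642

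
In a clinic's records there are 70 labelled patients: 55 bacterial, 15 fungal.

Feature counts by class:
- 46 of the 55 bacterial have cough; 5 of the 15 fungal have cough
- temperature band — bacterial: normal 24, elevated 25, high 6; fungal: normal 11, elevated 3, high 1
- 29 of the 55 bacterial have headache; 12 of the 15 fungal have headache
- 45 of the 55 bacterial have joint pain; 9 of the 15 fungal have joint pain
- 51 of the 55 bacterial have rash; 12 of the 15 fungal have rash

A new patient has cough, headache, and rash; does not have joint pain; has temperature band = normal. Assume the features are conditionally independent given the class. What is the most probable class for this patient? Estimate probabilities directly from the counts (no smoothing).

bacterial: (55/70) × (46/55) × (24/55) × (29/55) × (10/55) × (51/55) ≈ 0.0254911
fungal: (15/70) × (5/15) × (11/15) × (12/15) × (6/15) × (12/15) ≈ 0.0134095
Highest score → bacterial.

bacterial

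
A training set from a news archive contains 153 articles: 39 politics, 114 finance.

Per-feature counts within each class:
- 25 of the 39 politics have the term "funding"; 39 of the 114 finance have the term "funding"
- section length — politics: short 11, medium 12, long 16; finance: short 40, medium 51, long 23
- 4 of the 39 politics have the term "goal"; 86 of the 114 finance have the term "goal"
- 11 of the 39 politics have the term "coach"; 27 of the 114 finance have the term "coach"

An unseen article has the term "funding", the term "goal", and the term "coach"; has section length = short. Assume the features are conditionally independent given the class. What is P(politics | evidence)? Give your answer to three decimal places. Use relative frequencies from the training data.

politics: (39/153) × (25/39) × (11/39) × (4/39) × (11/39) ≈ 0.00133321
finance: (114/153) × (39/114) × (40/114) × (86/114) × (27/114) ≈ 0.0159801
P(politics | x) = 0.00133321 / 0.01731331 ≈ 0.077

0.077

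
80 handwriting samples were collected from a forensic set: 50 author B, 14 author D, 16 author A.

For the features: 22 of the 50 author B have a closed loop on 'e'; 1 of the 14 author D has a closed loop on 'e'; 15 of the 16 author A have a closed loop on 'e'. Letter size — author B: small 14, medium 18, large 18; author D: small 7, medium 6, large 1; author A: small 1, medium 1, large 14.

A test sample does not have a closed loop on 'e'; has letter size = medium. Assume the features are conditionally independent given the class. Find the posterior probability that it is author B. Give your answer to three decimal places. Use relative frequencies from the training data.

author B: (50/80) × (28/50) × (18/50) = 0.126
author D: (14/80) × (13/14) × (6/14) ≈ 0.0696429
author A: (16/80) × (1/16) × (1/16) = 0.00078125
P(author B | x) = 0.126 / 0.19642415 ≈ 0.641

0.641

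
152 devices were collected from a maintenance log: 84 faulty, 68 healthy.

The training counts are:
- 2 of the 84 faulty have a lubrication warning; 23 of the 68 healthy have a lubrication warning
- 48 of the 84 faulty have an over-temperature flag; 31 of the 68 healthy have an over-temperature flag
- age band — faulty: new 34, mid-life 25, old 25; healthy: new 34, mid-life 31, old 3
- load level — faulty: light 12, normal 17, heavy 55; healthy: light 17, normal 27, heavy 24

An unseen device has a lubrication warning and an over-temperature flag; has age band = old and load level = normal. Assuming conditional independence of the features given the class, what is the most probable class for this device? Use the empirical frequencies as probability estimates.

faulty: (84/152) × (2/84) × (48/84) × (25/84) × (17/84) ≈ 0.000452875
healthy: (68/152) × (23/68) × (31/68) × (3/68) × (27/68) ≈ 0.00120838
Highest score → healthy.

healthy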